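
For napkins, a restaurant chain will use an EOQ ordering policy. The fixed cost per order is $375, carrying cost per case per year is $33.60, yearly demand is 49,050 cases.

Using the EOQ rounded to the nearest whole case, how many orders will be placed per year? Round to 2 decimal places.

EOQ = √(2DS/H) = √(2 × 49,050 × 375 / 33.6)
    = √(1,094,866.07) ≈ 1,046.36 → Q = 1,046
N = D/Q = 49,050/1,046 ≈ 46.893 orders/yr

46.89 orders per year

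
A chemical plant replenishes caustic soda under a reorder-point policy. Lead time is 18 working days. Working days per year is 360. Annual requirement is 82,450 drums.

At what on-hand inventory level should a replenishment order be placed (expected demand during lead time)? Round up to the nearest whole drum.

4,123 drums

Daily demand d = 82,450 / 360 = 229.028 drums/day
Demand during lead time = 229.028 × 18 = 4,122.50
Reorder point = 4,122.50 → round up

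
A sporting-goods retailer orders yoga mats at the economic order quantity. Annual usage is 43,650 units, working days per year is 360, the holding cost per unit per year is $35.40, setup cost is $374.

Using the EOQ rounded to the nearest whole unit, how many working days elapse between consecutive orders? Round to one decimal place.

Optimal lot size Q* = (2 × 43,650 × $374 / $35.4)^½ ≈ 960.38 → Q = 960 units
Days between orders = 360 / (D/Q) = 360 / 45.469 ≈ 7.918

7.9 days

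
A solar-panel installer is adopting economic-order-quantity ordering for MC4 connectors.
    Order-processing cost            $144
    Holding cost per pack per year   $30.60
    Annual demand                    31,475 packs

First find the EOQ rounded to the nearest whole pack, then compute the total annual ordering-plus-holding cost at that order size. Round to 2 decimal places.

Optimal lot size Q* = (2 × 31,475 × $144 / $30.6)^½ ≈ 544.28 → Q = 544 packs
Annual ordering cost = (D/Q)·S = (31,475/544) × 144 = $8,331.62
Annual holding cost  = (Q/2)·H = (544/2) × 30.6 = $8,323.20
Total = $8,331.62 + $8,323.20 = $16,654.82

$16,654.82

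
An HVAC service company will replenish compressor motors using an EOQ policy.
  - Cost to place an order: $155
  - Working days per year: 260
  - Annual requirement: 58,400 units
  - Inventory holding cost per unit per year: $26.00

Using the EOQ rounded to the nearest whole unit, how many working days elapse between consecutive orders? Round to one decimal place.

3.7 days

Optimal lot size Q* = (2 × 58,400 × $155 / $26)^½ ≈ 834.45 → Q = 834 units
Cycle time = (working days × Q)/D = (260 × 834) / 58,400 = 3.713 days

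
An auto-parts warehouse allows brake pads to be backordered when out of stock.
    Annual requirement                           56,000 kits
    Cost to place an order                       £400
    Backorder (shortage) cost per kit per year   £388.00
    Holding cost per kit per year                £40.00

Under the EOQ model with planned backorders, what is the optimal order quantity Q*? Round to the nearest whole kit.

1,112 kits

Basic EOQ = √(2·56,000·400/40) = 1,058.301
Backorder adjustment √((H+b)/b) = √((40+388)/388) = 1.0503
Q* = 1,058.301 × 1.0503 ≈ 1,111.51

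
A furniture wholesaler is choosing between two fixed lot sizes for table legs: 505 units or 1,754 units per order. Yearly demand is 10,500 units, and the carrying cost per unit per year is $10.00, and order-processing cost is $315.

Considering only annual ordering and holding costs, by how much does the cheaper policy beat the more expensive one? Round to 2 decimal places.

$1,581.18

For each Q, cost = (D/Q)·S + (Q/2)·H.
TC(505) = (10,500/505)×315 + (505/2)×10 = $9,074.50
TC(1,754) = (10,500/1,754)×315 + (1,754/2)×10 = $10,655.69
|ΔTC| = |$9,074.50 − $10,655.69| = $1,581.18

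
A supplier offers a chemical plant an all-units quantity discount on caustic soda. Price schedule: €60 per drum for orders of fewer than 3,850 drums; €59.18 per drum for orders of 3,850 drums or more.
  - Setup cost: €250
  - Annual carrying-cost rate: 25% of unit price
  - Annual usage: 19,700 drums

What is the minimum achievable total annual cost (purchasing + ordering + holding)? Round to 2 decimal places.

H₁ = 25%×€60 = €15.0000;  H₂ = 25%×€59.18 = €14.7950
EOQ₁ = √(2×19,700×250/15.0000) = 810.35  (< 3,850, feasible at tier 1)
EOQ₂ = √(2×19,700×250/14.7950) = 815.94  (< 3,850 → use Q = 3,850 at tier-2 price)
TC(tier 1 (EOQ₁), Q≈810.3) = €1,194,155.25
TC(tier 2, Q≈3,850.0) = €1,195,605.60
Minimum at tier 1 (EOQ₁): €1,194,155.25

€1,194,155.25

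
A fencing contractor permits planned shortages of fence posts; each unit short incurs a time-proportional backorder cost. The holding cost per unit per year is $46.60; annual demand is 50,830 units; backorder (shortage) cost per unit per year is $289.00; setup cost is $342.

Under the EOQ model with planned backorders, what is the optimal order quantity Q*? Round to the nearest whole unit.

Q* = √(2DS/H) · √((H + b)/b)
   = √(2 × 50,830 × 342 / 46.6) · √((46.6 + 289) / 289)
   = 863.764 × 1.0776 ≈ 930.80

931 units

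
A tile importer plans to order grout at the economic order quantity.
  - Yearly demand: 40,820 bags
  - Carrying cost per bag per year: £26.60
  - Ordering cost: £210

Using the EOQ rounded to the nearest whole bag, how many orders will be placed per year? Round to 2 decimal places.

Q* = √(2·D·S / H) = √(2·40,820·210 / 26.6) = √644,526.3 ≈ 802.82 → Q = 803
N = D/Q = 40,820/803 ≈ 50.834 orders/yr

50.83 orders per year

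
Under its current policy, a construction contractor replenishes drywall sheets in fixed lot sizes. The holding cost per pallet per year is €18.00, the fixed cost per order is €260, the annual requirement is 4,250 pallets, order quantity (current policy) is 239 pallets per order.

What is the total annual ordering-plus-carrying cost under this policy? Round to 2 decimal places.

Orders/yr = 4,250/239 = 17.782; ordering cost = 17.782 × €260 = €4,623.43
Average inventory = 239/2 = 119.5; holding cost = 119.5 × €18 = €2,151.00
Total = €4,623.43 + €2,151.00 = €6,774.43

€6,774.43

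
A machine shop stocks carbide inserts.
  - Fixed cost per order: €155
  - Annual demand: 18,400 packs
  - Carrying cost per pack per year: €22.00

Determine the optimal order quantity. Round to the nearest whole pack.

509 packs

Optimal lot size Q* = (2 × 18,400 × €155 / €22)^½ ≈ 509.19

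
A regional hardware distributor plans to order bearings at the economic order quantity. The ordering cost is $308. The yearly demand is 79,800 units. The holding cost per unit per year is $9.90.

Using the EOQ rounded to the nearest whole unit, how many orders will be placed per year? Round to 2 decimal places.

35.82 orders per year

Optimal lot size Q* = (2 × 79,800 × $308 / $9.9)^½ ≈ 2,228.30 → Q = 2,228
Orders per year = D/Q = 79,800 / 2,228 = 35.817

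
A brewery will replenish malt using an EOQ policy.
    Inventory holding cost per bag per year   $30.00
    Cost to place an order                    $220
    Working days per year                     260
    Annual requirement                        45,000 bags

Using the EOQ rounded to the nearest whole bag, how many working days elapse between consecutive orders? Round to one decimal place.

4.7 days

Optimal lot size Q* = (2 × 45,000 × $220 / $30)^½ ≈ 812.40 → Q = 812 bags
Cycle time = (working days × Q)/D = (260 × 812) / 45,000 = 4.692 days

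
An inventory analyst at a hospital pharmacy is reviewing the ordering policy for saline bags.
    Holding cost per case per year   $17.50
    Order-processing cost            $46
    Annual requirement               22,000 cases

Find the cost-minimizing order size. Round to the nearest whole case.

340 cases

2DS/H = 2·22,000·46/17.5 = 115,657.14
EOQ = √115,657.14 ≈ 340.08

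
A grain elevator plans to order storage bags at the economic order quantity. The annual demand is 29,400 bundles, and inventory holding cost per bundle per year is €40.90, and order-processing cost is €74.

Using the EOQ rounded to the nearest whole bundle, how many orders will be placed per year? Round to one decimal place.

Q* = √(2·D·S / H) = √(2·29,400·74 / 40.9) = √106,386.3 ≈ 326.17 → Q = 326
Orders per year = D/Q = 29,400 / 326 = 90.184

90.2 orders per year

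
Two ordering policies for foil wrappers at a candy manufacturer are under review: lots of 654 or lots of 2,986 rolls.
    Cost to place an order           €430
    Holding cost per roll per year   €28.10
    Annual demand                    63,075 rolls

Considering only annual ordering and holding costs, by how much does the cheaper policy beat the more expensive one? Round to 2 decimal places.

€376.41

TC(Q) = (D/Q)S + (Q/2)H
TC(654) = (63,075/654)×430 + (654/2)×28.1 = €50,660.03
TC(2,986) = (63,075/2,986)×430 + (2,986/2)×28.1 = €51,036.44
Cheaper: Q = 654.  Difference = €376.41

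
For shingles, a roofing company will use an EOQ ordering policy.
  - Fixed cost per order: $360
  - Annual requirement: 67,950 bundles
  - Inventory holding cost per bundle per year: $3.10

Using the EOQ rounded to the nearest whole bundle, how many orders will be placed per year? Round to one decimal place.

Optimal lot size Q* = (2 × 67,950 × $360 / $3.1)^½ ≈ 3,972.65 → Q = 3,973
N = D/Q = 67,950/3,973 ≈ 17.103 orders/yr

17.1 orders per year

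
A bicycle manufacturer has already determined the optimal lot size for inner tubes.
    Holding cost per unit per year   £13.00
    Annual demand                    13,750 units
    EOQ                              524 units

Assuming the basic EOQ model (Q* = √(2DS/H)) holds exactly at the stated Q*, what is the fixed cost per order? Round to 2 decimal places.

Since Q* = (2DS/H)^½, squaring gives Q*²·H = 2DS.
S = Q²H / (2D) = 524² × 13 / (2 × 13,750) = 129.7996

£129.80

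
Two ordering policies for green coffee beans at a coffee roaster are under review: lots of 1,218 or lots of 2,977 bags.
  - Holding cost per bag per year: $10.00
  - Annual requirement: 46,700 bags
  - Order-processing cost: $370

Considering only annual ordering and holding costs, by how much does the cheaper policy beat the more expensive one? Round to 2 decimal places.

TC(Q) = (D/Q)S + (Q/2)H
TC(1,218) = (46,700/1,218)×370 + (1,218/2)×10 = $20,276.37
TC(2,977) = (46,700/2,977)×370 + (2,977/2)×10 = $20,689.17
Lots of 1,218 are cheaper by $412.79.

$412.79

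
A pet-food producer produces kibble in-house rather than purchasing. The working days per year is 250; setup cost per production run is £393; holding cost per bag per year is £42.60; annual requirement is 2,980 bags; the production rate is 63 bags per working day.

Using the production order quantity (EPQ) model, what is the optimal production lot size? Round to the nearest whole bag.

260 bags

Daily demand d = 2,980/250 = 11.920; p = 63; 1 − d/p = 0.81079
EPQ = √(2DS / (H(1 − d/p)))
    = √(2 × 2,980 × 393 / (42.6 × 0.81079)) ≈ 260.41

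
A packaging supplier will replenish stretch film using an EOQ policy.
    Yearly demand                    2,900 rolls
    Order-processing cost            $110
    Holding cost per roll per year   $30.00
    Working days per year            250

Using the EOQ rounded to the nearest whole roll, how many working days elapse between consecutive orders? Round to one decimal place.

12.6 days

Optimal lot size Q* = (2 × 2,900 × $110 / $30)^½ ≈ 145.83 → Q = 146 rolls
Days between orders = 250 / (D/Q) = 250 / 19.863 ≈ 12.586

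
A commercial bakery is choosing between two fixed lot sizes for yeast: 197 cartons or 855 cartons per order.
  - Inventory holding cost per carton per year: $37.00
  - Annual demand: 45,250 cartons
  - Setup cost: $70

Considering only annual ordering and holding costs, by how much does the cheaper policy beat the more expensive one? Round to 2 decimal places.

Annual cost at Q: ordering D·S/Q plus holding Q·H/2.
TC(197) = (45,250/197)×70 + (197/2)×37 = $19,723.18
TC(855) = (45,250/855)×70 + (855/2)×37 = $19,522.18
Cheaper: Q = 855.  Difference = $201.00

$201.00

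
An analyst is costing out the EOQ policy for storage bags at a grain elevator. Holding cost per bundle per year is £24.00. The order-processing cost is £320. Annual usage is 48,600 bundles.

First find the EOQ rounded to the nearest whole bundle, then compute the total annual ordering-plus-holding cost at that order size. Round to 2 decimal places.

£27,322.08

Optimal lot size Q* = (2 × 48,600 × £320 / £24)^½ ≈ 1,138.42 → Q = 1,138 bundles
Ordering: D/Q × S = 48,600/1,138 × £320 = £13,666.08
Holding:  Q/2 × H = 1,138/2 × £24 = £13,656.00
Total = £13,666.08 + £13,656.00 = £27,322.08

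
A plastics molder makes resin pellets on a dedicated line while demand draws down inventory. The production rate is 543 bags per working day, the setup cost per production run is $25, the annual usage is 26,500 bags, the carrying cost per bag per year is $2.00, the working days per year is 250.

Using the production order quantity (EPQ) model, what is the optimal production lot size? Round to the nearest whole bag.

Daily demand d = 26,500/250 = 106.000; p = 543; 1 − d/p = 0.80479
EPQ = √(2DS / (H(1 − d/p)))
    = √(2 × 26,500 × 25 / (2 × 0.80479)) ≈ 907.30

907 bags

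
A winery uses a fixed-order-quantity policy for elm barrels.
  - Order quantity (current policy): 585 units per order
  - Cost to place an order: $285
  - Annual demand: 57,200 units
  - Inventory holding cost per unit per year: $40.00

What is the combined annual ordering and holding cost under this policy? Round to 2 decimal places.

$39,566.67

Orders/yr = 57,200/585 = 97.778; ordering cost = 97.778 × $285 = $27,866.67
Average inventory = 585/2 = 292.5; holding cost = 292.5 × $40 = $11,700.00
Total = $27,866.67 + $11,700.00 = $39,566.67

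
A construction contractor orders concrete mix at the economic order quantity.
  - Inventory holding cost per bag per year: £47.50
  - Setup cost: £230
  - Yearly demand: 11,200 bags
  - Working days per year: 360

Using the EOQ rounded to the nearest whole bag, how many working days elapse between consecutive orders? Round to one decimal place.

10.6 days

2DS/H = 2·11,200·230/47.5 = 108,463.16
EOQ = √108,463.16 ≈ 329.34 → Q = 329 bags
T = Q/D × 360 days = 329/11,200 × 360 = 10.575 days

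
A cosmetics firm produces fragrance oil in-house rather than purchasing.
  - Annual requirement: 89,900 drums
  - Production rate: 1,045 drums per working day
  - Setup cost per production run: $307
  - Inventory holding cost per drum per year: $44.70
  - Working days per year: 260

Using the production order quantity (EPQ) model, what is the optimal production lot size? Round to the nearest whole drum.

Daily demand d = 89,900/260 = 345.769; p = 1045; 1 − d/p = 0.66912
EPQ = √(2DS / (H(1 − d/p)))
    = √(2 × 89,900 × 307 / (44.7 × 0.66912)) ≈ 1,358.50

1,358 drums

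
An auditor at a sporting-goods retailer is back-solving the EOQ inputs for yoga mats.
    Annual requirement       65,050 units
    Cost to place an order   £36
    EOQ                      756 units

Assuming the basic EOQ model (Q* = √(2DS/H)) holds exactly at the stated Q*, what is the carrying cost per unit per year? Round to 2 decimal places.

EOQ relation: Q² = 2DS/H, so rearrange for the unknown.
H = 2DS / Q² = 2 × 65,050 × 36 / 756² = 8.1948

£8.19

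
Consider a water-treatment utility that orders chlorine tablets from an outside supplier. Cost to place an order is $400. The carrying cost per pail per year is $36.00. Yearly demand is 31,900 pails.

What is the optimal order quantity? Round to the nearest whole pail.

Q* = √(2·D·S / H) = √(2·31,900·400 / 36) = √708,888.9 ≈ 841.96

842 pails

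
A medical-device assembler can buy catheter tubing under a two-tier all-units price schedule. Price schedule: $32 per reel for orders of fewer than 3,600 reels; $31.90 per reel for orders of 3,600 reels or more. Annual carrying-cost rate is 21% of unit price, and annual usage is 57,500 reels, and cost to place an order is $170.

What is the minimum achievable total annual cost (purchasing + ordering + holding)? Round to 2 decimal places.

H₁ = 21%×$32 = $6.7200;  H₂ = 21%×$31.90 = $6.6990
EOQ₁ = √(2×57,500×170/6.7200) = 1,705.65  (< 3,600, feasible at tier 1)
EOQ₂ = √(2×57,500×170/6.6990) = 1,708.32  (< 3,600 → use Q = 3,600 at tier-2 price)
TC(tier 1 (EOQ₁), Q≈1,705.6) = $1,851,461.94
TC(tier 2, Q≈3,600.0) = $1,849,023.48
Minimum at tier 2: $1,849,023.48

$1,849,023.48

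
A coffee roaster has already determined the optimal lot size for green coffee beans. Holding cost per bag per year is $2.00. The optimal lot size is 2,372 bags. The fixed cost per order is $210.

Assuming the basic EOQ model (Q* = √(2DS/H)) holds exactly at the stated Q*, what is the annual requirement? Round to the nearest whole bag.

EOQ relation: Q² = 2DS/H, so rearrange for the unknown.
D = Q²H / (2S) = 2,372² × 2 / (2 × 210) = 26,792.30

26,792 bags per year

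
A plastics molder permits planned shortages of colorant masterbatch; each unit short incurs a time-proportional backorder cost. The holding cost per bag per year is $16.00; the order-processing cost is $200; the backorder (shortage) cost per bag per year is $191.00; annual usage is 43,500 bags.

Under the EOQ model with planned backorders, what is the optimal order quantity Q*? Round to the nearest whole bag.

1,086 bags

Q* = √(2DS/H) · √((H + b)/b)
   = √(2 × 43,500 × 200 / 16) · √((16 + 191) / 191)
   = 1,042.833 × 1.0410 ≈ 1,085.63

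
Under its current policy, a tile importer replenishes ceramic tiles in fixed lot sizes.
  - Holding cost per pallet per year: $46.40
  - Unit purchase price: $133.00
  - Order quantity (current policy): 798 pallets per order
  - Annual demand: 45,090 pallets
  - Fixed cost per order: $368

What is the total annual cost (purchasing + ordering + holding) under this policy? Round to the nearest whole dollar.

$6,036,277

Ordering: D/Q × S = 45,090/798 × $368 = $20,793.38
Holding:  Q/2 × H = 798/2 × $46.4 = $18,513.60
Purchase cost = D·C = 45,090 × 133 = $5,996,970.00
Total = $20,793.38 + $18,513.60 + $5,996,970.00 = $6,036,276.98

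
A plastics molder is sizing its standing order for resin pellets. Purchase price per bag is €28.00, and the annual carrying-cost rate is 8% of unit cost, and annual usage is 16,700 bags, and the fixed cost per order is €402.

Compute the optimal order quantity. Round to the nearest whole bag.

H = i·C = 0.08 × €28 = €2.2400 per bag-year
Q* = √(2·D·S / H) = √(2·16,700·402 / 2.24) = √5,994,107.1 ≈ 2,448.29

2,448 bags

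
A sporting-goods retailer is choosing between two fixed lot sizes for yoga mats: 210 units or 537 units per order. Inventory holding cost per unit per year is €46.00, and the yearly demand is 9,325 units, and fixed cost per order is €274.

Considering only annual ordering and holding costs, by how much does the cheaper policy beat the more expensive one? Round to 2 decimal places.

Annual cost at Q: ordering D·S/Q plus holding Q·H/2.
TC(210) = (9,325/210)×274 + (210/2)×46 = €16,996.90
TC(537) = (9,325/537)×274 + (537/2)×46 = €17,109.01
|ΔTC| = |€16,996.90 − €17,109.01| = €112.10

€112.10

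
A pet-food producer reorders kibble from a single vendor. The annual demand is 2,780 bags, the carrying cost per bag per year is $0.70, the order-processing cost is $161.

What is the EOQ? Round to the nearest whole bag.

1,131 bags

Q* = √(2·D·S / H) = √(2·2,780·161 / 0.7) = √1,278,800.0 ≈ 1,130.84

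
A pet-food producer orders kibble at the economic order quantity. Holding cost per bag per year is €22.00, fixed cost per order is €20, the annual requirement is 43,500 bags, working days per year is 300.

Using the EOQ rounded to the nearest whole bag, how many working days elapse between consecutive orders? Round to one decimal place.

2DS/H = 2·43,500·20/22 = 79,090.91
EOQ = √79,090.91 ≈ 281.23 → Q = 281 bags
Days between orders = 300 / (D/Q) = 300 / 154.804 ≈ 1.938

1.9 days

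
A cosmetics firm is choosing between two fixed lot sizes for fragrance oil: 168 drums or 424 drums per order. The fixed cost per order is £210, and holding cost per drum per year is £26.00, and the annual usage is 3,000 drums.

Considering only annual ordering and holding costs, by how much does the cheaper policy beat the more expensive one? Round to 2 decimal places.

For each Q, cost = (D/Q)·S + (Q/2)·H.
TC(168) = (3,000/168)×210 + (168/2)×26 = £5,934.00
TC(424) = (3,000/424)×210 + (424/2)×26 = £6,997.85
Cheaper: Q = 168.  Difference = £1,063.85

£1,063.85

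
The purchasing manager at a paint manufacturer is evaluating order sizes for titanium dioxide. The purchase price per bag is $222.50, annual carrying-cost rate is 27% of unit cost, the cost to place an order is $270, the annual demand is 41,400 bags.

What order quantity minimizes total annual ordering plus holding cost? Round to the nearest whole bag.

H = i·C = 0.27 × $222.5 = $60.0750 per bag-year
2DS/H = 2·41,400·270/60.075 = 372,134.83
EOQ = √372,134.83 ≈ 610.03

610 bags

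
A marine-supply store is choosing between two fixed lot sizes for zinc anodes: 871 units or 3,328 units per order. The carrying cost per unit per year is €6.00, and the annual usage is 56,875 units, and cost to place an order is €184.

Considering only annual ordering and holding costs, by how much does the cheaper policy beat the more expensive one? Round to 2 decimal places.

TC(Q) = (D/Q)S + (Q/2)H
TC(871) = (56,875/871)×184 + (871/2)×6 = €14,627.93
TC(3,328) = (56,875/3,328)×184 + (3,328/2)×6 = €13,128.53
Cheaper: Q = 3,328.  Difference = €1,499.39

€1,499.39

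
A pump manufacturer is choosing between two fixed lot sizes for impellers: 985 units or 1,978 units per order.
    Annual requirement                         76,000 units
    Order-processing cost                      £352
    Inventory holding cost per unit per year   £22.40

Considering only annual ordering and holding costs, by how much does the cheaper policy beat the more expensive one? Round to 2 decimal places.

For each Q, cost = (D/Q)·S + (Q/2)·H.
TC(985) = (76,000/985)×352 + (985/2)×22.4 = £38,191.39
TC(1,978) = (76,000/1,978)×352 + (1,978/2)×22.4 = £35,678.37
Cheaper: Q = 1,978.  Difference = £2,513.02

£2,513.02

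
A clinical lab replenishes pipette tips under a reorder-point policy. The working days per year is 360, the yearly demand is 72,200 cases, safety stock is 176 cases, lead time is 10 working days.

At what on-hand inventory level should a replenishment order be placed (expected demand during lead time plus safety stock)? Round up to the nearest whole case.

2,182 cases

Daily demand d = 72,200 / 360 = 200.556 cases/day
Demand during lead time = 200.556 × 10 = 2,005.56
Reorder point = 2,005.56 + 176 = 2,181.56 → round up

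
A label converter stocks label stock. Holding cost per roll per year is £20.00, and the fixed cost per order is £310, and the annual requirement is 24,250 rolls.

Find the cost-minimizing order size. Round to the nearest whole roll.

867 rolls

Q* = √(2·D·S / H) = √(2·24,250·310 / 20) = √751,750.0 ≈ 867.04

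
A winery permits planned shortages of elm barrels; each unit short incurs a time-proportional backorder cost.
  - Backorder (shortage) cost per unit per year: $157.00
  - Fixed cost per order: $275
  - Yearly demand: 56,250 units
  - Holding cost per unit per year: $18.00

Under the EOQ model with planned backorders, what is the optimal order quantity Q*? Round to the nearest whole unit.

1,384 units

Q* = √(2DS/H) · √((H + b)/b)
   = √(2 × 56,250 × 275 / 18) · √((18 + 157) / 157)
   = 1,311.011 × 1.0558 ≈ 1,384.13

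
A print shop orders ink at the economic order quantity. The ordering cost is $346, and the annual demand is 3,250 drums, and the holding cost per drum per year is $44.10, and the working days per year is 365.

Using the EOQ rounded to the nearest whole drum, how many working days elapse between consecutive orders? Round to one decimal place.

25.4 days

EOQ = √(2DS/H) = √(2 × 3,250 × 346 / 44.1)
    = √(50,997.73) ≈ 225.83 → Q = 226 drums
Cycle time = (working days × Q)/D = (365 × 226) / 3,250 = 25.382 days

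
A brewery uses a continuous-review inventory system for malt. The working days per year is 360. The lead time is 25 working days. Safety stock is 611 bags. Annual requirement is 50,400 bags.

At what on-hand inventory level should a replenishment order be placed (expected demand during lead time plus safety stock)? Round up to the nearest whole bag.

Daily demand d = 50,400 / 360 = 140.000 bags/day
Demand during lead time = 140.000 × 25 = 3,500.00
Reorder point = 3,500.00 + 611 = 4,111.00 → round up

4,111 bags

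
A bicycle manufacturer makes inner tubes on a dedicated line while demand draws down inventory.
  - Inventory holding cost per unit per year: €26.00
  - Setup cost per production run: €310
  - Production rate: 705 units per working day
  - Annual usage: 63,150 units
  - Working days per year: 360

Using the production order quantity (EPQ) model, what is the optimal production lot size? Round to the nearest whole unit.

1,416 units

d = 63,150/360 = 175.4167 units/day;  effective holding cost H(1 − d/p) = 26·(1 − 175.4167/705) = 19.53073
Q* = √(2DS / H_eff) = √(2·63,150·310 / 19.53073) ≈ 1,415.87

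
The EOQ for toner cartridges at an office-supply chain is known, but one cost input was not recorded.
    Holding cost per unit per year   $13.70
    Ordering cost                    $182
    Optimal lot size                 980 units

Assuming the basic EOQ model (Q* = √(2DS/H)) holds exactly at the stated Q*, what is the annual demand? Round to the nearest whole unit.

36,147 units per year

EOQ relation: Q² = 2DS/H, so rearrange for the unknown.
D = Q²H / (2S) = 980² × 13.7 / (2 × 182) = 36,146.92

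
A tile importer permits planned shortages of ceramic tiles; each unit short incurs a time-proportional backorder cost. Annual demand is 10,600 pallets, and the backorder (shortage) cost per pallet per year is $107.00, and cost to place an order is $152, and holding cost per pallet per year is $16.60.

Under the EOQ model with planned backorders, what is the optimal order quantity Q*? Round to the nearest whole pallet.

Basic EOQ = √(2·10,600·152/16.6) = 440.591
Backorder adjustment √((H+b)/b) = √((16.6+107)/107) = 1.0748
Q* = 440.591 × 1.0748 ≈ 473.54

474 pallets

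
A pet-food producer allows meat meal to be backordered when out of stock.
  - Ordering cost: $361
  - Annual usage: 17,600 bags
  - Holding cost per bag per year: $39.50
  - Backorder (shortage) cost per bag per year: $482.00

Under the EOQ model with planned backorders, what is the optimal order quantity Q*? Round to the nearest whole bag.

590 bags

Basic EOQ = √(2·17,600·361/39.5) = 567.187
Backorder adjustment √((H+b)/b) = √((39.5+482)/482) = 1.0402
Q* = 567.187 × 1.0402 ≈ 589.97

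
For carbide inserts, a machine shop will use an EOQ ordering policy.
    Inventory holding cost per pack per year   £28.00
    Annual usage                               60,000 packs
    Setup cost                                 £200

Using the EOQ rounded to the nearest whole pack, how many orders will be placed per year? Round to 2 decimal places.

Q* = √(2·D·S / H) = √(2·60,000·200 / 28) = √857,142.9 ≈ 925.82 → Q = 926
N = D/Q = 60,000/926 ≈ 64.795 orders/yr

64.79 orders per year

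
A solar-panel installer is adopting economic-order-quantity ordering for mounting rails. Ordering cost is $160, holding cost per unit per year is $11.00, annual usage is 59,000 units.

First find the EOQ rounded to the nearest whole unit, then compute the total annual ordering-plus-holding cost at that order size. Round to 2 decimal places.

$14,411.11

EOQ = √(2DS/H) = √(2 × 59,000 × 160 / 11)
    = √(1,716,363.64) ≈ 1,310.10 → Q = 1,310 units
Orders/yr = 59,000/1,310 = 45.038; ordering cost = 45.038 × $160 = $7,206.11
Average inventory = 1,310/2 = 655; holding cost = 655 × $11 = $7,205.00
Total = $7,206.11 + $7,205.00 = $14,411.11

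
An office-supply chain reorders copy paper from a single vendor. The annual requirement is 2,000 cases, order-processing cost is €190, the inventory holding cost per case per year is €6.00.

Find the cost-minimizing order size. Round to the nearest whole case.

2DS/H = 2·2,000·190/6 = 126,666.67
EOQ = √126,666.67 ≈ 355.90

356 cases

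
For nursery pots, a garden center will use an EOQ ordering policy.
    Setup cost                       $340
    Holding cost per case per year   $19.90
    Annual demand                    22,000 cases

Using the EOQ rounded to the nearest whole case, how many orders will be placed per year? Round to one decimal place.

25.4 orders per year

Q* = √(2·D·S / H) = √(2·22,000·340 / 19.9) = √751,758.8 ≈ 867.04 → Q = 867
Orders per year = D/Q = 22,000 / 867 = 25.375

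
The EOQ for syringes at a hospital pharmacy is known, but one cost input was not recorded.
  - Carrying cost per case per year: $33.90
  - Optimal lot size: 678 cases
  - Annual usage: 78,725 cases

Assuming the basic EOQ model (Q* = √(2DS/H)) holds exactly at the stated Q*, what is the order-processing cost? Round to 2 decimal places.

$98.97

From Q* = √(2DS/H) ⇒ Q*² = 2DS/H.
S = Q²H / (2D) = 678² × 33.9 / (2 × 78,725) = 98.9729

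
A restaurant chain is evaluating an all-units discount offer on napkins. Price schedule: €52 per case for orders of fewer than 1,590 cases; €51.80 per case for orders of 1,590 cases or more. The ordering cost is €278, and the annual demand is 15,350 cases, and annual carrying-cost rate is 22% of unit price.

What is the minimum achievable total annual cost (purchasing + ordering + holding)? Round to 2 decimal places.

€806,873.66

H₁ = 22%×€52 = €11.4400;  H₂ = 22%×€51.80 = €11.3960
EOQ₁ = √(2×15,350×278/11.4400) = 863.73  (< 1,590, feasible at tier 1)
EOQ₂ = √(2×15,350×278/11.3960) = 865.40  (< 1,590 → use Q = 1,590 at tier-2 price)
TC(tier 1 (EOQ₁), Q≈863.7) = €808,081.08
TC(tier 2, Q≈1,590.0) = €806,873.66
Minimum at tier 2: €806,873.66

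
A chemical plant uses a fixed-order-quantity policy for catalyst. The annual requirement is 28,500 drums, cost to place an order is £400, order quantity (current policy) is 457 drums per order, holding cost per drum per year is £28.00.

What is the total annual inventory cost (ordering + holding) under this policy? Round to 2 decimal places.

£31,343.30

Annual ordering cost = (D/Q)·S = (28,500/457) × 400 = £24,945.30
Annual holding cost  = (Q/2)·H = (457/2) × 28 = £6,398.00
Total = £24,945.30 + £6,398.00 = £31,343.30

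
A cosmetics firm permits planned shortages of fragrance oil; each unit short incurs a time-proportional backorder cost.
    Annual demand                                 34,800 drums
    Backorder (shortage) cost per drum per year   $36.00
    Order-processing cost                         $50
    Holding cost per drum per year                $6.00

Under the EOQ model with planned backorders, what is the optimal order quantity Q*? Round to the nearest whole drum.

823 drums

Basic EOQ = √(2·34,800·50/6) = 761.577
Backorder adjustment √((H+b)/b) = √((6+36)/36) = 1.0801
Q* = 761.577 × 1.0801 ≈ 822.60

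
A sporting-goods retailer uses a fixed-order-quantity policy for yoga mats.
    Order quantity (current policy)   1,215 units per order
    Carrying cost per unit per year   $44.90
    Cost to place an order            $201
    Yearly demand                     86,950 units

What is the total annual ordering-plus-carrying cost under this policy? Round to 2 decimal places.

Ordering: D/Q × S = 86,950/1,215 × $201 = $14,384.32
Holding:  Q/2 × H = 1,215/2 × $44.9 = $27,276.75
Total = $14,384.32 + $27,276.75 = $41,661.07

$41,661.07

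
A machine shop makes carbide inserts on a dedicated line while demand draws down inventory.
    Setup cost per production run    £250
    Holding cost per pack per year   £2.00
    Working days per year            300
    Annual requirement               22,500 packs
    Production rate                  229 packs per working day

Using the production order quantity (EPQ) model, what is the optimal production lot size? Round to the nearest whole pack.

d = 22,500/300 = 75.0000 packs/day;  effective holding cost H(1 − d/p) = 2·(1 − 75.0000/229) = 1.34498
Q* = √(2DS / H_eff) = √(2·22,500·250 / 1.34498) ≈ 2,892.14

2,892 packs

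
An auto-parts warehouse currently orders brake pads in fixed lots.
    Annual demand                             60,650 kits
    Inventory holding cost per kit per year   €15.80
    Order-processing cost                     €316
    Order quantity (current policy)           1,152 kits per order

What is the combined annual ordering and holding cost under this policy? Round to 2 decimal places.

€25,737.43

Ordering: D/Q × S = 60,650/1,152 × €316 = €16,636.63
Holding:  Q/2 × H = 1,152/2 × €15.8 = €9,100.80
Total = €16,636.63 + €9,100.80 = €25,737.43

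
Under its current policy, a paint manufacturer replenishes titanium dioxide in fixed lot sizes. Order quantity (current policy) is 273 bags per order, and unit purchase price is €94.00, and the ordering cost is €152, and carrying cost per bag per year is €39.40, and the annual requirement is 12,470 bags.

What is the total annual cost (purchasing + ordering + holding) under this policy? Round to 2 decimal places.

€1,184,501.10

Annual ordering cost = (D/Q)·S = (12,470/273) × 152 = €6,943.00
Annual holding cost  = (Q/2)·H = (273/2) × 39.4 = €5,378.10
Purchase cost = D·C = 12,470 × 94 = €1,172,180.00
Total = €6,943.00 + €5,378.10 + €1,172,180.00 = €1,184,501.10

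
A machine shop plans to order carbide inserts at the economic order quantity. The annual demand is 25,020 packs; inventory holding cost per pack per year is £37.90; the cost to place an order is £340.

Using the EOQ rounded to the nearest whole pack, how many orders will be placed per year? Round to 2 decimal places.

37.34 orders per year

Q* = √(2·D·S / H) = √(2·25,020·340 / 37.9) = √448,907.7 ≈ 670.01 → Q = 670
Orders per year = D/Q = 25,020 / 670 = 37.343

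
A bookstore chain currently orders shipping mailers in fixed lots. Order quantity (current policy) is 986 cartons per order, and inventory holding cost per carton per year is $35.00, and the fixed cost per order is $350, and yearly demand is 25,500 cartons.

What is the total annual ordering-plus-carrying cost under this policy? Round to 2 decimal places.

$26,306.72

Annual ordering cost = (D/Q)·S = (25,500/986) × 350 = $9,051.72
Annual holding cost  = (Q/2)·H = (986/2) × 35 = $17,255.00
Total = $9,051.72 + $17,255.00 = $26,306.72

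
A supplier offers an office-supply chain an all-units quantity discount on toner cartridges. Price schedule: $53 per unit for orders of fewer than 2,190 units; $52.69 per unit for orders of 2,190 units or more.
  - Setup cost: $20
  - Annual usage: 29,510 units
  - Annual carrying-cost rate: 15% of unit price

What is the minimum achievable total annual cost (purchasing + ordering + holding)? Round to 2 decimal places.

H₁ = 15%×$53 = $7.9500;  H₂ = 15%×$52.69 = $7.9035
EOQ₁ = √(2×29,510×20/7.9500) = 385.33  (< 2,190, feasible at tier 1)
EOQ₂ = √(2×29,510×20/7.9035) = 386.46  (< 2,190 → use Q = 2,190 at tier-2 price)
TC(tier 1 (EOQ₁), Q≈385.3) = $1,567,093.36
TC(tier 2, Q≈2,190.0) = $1,563,805.73
Minimum at tier 2: $1,563,805.73

$1,563,805.73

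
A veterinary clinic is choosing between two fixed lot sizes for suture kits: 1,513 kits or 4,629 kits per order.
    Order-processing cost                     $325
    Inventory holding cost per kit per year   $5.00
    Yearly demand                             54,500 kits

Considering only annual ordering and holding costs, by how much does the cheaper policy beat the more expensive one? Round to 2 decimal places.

For each Q, cost = (D/Q)·S + (Q/2)·H.
TC(1,513) = (54,500/1,513)×325 + (1,513/2)×5 = $15,489.37
TC(4,629) = (54,500/4,629)×325 + (4,629/2)×5 = $15,398.92
|ΔTC| = |$15,489.37 − $15,398.92| = $90.45

$90.45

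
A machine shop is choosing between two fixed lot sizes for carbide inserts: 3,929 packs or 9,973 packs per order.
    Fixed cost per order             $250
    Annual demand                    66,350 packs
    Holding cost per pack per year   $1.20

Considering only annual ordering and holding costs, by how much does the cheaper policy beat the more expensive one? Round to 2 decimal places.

$1,067.83

Annual cost at Q: ordering D·S/Q plus holding Q·H/2.
TC(3,929) = (66,350/3,929)×250 + (3,929/2)×1.2 = $6,579.21
TC(9,973) = (66,350/9,973)×250 + (9,973/2)×1.2 = $7,647.04
Cheaper: Q = 3,929.  Difference = $1,067.83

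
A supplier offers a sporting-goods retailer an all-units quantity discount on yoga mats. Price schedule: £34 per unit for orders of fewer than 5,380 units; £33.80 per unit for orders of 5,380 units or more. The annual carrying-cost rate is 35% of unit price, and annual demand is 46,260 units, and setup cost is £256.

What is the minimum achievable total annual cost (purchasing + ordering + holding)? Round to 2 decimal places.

£1,589,628.48

H₁ = 35%×£34 = £11.9000;  H₂ = 35%×£33.80 = £11.8300
EOQ₁ = √(2×46,260×256/11.9000) = 1,410.80  (< 5,380, feasible at tier 1)
EOQ₂ = √(2×46,260×256/11.8300) = 1,414.96  (< 5,380 → use Q = 5,380 at tier-2 price)
TC(tier 1 (EOQ₁), Q≈1,410.8) = £1,589,628.48
TC(tier 2, Q≈5,380.0) = £1,597,611.92
Minimum at tier 1 (EOQ₁): £1,589,628.48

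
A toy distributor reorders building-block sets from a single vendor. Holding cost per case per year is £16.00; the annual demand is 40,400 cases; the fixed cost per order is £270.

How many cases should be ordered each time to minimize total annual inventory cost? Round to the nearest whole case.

Optimal lot size Q* = (2 × 40,400 × £270 / £16)^½ ≈ 1,167.69

1,168 cases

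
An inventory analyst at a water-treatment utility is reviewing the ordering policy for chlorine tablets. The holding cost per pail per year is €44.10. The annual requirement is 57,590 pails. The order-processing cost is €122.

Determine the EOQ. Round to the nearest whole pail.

Q* = √(2·D·S / H) = √(2·57,590·122 / 44.1) = √318,638.5 ≈ 564.48

564 pails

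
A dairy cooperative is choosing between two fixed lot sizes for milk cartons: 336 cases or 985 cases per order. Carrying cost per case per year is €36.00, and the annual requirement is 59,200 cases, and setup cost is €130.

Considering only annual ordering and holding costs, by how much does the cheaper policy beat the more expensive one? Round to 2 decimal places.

€3,409.56

TC(Q) = (D/Q)S + (Q/2)H
TC(336) = (59,200/336)×130 + (336/2)×36 = €28,952.76
TC(985) = (59,200/985)×130 + (985/2)×36 = €25,543.20
Cheaper: Q = 985.  Difference = €3,409.56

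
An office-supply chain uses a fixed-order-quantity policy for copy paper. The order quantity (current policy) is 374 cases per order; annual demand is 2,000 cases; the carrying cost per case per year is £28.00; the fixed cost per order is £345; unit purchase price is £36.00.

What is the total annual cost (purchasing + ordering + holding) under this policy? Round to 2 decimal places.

£79,080.92

Ordering: D/Q × S = 2,000/374 × £345 = £1,844.92
Holding:  Q/2 × H = 374/2 × £28 = £5,236.00
Purchase cost = D·C = 2,000 × 36 = £72,000.00
Total = £1,844.92 + £5,236.00 + £72,000.00 = £79,080.92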